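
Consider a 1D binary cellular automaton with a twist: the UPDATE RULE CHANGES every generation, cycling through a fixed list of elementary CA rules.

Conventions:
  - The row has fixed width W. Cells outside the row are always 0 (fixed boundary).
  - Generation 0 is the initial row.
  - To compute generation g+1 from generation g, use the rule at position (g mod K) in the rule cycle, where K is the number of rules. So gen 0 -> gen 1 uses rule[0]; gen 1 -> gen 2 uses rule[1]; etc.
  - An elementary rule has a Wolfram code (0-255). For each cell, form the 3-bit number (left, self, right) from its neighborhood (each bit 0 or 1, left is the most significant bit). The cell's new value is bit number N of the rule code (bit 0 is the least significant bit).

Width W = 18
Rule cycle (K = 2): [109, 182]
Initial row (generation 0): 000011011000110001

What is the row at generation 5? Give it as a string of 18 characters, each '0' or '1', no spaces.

Answer: 111011111110000001

Derivation:
Gen 0: 000011011000110001
Gen 1 (rule 109): 111011111010110101
Gen 2 (rule 182): 010101110111001111
Gen 3 (rule 109): 011111011101001001
Gen 4 (rule 182): 101110101011111111
Gen 5 (rule 109): 111011111110000001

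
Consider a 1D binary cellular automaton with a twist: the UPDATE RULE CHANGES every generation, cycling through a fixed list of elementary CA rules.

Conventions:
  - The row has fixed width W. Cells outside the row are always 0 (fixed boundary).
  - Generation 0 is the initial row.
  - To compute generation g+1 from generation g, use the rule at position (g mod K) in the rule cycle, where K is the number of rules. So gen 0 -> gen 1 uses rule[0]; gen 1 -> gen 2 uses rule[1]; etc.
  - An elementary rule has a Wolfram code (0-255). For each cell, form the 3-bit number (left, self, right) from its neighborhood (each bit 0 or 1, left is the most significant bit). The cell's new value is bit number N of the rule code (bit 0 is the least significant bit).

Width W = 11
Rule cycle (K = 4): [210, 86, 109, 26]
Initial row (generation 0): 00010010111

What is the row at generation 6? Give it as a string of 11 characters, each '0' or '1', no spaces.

Gen 0: 00010010111
Gen 1 (rule 210): 00101100011
Gen 2 (rule 86): 01100110101
Gen 3 (rule 109): 01100111111
Gen 4 (rule 26): 11011100000
Gen 5 (rule 210): 01001110000
Gen 6 (rule 86): 11110011000

Answer: 11110011000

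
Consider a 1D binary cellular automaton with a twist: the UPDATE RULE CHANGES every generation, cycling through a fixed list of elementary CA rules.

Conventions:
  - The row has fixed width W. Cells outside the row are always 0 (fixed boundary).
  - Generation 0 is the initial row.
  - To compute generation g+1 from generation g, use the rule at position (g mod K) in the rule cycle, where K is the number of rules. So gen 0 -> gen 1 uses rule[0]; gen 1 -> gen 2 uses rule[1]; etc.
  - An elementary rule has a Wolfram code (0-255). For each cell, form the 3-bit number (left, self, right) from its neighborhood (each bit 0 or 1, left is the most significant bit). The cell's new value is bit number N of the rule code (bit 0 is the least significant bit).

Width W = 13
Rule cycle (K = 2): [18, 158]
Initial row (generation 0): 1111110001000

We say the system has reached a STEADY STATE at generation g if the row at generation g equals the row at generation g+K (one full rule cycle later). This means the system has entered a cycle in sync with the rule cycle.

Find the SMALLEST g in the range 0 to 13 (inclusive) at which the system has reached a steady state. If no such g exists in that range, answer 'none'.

Gen 0: 1111110001000
Gen 1 (rule 18): 0000001010100
Gen 2 (rule 158): 0000011010110
Gen 3 (rule 18): 0000100000001
Gen 4 (rule 158): 0001110000011
Gen 5 (rule 18): 0010001000100
Gen 6 (rule 158): 0111011101110
Gen 7 (rule 18): 1000000000001
Gen 8 (rule 158): 1100000000011
Gen 9 (rule 18): 0010000000100
Gen 10 (rule 158): 0111000001110
Gen 11 (rule 18): 1000100010001
Gen 12 (rule 158): 1101110111011
Gen 13 (rule 18): 0000000000000
Gen 14 (rule 158): 0000000000000
Gen 15 (rule 18): 0000000000000

Answer: 13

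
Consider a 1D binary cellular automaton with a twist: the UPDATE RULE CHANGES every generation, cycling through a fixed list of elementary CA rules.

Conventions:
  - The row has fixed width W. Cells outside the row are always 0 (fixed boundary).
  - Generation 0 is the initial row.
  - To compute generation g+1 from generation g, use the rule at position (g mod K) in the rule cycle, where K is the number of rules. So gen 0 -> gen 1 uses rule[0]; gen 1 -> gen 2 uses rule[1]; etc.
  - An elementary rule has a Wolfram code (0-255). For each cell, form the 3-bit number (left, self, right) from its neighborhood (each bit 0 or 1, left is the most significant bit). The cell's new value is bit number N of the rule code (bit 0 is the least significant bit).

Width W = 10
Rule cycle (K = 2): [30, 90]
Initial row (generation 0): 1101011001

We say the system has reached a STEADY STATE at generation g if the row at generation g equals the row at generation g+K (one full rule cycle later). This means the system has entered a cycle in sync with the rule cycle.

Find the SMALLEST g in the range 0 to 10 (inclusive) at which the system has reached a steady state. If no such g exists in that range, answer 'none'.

Gen 0: 1101011001
Gen 1 (rule 30): 1001010111
Gen 2 (rule 90): 0110000101
Gen 3 (rule 30): 1101001101
Gen 4 (rule 90): 1100111100
Gen 5 (rule 30): 1011100010
Gen 6 (rule 90): 0010110101
Gen 7 (rule 30): 0110100101
Gen 8 (rule 90): 1110011000
Gen 9 (rule 30): 1001110100
Gen 10 (rule 90): 0111010010
Gen 11 (rule 30): 1100011111
Gen 12 (rule 90): 1110110001

Answer: none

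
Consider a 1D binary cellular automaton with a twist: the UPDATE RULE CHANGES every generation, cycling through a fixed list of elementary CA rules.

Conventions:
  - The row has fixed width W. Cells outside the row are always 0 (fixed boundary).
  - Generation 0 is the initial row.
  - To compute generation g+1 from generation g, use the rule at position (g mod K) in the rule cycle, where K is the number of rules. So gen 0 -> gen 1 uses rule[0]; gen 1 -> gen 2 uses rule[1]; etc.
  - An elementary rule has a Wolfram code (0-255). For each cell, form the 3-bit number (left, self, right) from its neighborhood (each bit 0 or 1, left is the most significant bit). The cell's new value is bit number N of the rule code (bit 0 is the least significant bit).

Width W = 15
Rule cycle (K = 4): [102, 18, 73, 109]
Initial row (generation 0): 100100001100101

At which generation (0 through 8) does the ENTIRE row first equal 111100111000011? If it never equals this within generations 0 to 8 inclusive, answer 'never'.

Answer: 5

Derivation:
Gen 0: 100100001100101
Gen 1 (rule 102): 101100010101111
Gen 2 (rule 18): 000010100000000
Gen 3 (rule 73): 111000001111111
Gen 4 (rule 109): 101011101000001
Gen 5 (rule 102): 111100111000011
Gen 6 (rule 18): 000011000100100
Gen 7 (rule 73): 111011010000001
Gen 8 (rule 109): 101111110111101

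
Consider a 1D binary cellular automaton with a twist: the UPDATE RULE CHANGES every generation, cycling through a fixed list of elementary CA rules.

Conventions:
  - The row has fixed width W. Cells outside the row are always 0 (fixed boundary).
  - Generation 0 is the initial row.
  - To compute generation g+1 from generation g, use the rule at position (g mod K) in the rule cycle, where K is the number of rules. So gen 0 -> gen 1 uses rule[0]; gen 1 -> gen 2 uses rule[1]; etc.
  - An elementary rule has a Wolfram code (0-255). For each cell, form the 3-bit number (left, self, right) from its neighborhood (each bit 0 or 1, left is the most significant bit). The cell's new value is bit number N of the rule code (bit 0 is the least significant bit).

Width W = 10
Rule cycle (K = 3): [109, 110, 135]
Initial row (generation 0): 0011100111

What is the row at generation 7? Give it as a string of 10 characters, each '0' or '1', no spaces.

Gen 0: 0011100111
Gen 1 (rule 109): 1010100101
Gen 2 (rule 110): 1111101111
Gen 3 (rule 135): 0111000110
Gen 4 (rule 109): 0101010110
Gen 5 (rule 110): 1111111110
Gen 6 (rule 135): 0111111100
Gen 7 (rule 109): 0100000101

Answer: 0100000101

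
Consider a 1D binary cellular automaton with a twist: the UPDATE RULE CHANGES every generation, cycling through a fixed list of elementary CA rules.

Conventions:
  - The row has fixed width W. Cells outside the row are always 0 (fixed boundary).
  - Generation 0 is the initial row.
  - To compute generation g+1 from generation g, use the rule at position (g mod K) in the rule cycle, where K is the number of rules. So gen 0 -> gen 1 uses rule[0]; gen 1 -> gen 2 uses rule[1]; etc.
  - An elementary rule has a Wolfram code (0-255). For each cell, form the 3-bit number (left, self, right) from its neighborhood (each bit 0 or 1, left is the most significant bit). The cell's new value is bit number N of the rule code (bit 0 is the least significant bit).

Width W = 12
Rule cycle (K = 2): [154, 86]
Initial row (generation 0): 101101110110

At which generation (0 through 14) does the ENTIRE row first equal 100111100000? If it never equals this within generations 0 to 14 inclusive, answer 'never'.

Gen 0: 101101110110
Gen 1 (rule 154): 001001100101
Gen 2 (rule 86): 011110111101
Gen 3 (rule 154): 111100111000
Gen 4 (rule 86): 000111001100
Gen 5 (rule 154): 001110111010
Gen 6 (rule 86): 010010001011
Gen 7 (rule 154): 101101010010
Gen 8 (rule 86): 100101011111
Gen 9 (rule 154): 011000011110
Gen 10 (rule 86): 101100100011
Gen 11 (rule 154): 001011010110
Gen 12 (rule 86): 011001010011
Gen 13 (rule 154): 110110001110
Gen 14 (rule 86): 010011010011

Answer: never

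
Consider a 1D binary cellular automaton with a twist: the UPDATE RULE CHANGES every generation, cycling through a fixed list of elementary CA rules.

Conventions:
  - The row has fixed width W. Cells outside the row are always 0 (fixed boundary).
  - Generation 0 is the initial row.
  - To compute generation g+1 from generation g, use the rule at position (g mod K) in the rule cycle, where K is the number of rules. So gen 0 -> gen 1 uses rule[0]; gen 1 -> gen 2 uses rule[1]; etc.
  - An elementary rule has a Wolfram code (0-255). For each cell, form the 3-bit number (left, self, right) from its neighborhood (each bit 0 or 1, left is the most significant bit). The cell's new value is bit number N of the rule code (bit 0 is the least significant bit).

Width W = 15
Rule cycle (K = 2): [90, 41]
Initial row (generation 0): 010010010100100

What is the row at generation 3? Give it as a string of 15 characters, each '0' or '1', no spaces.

Gen 0: 010010010100100
Gen 1 (rule 90): 101101100011010
Gen 2 (rule 41): 011011001010100
Gen 3 (rule 90): 111011110000010

Answer: 111011110000010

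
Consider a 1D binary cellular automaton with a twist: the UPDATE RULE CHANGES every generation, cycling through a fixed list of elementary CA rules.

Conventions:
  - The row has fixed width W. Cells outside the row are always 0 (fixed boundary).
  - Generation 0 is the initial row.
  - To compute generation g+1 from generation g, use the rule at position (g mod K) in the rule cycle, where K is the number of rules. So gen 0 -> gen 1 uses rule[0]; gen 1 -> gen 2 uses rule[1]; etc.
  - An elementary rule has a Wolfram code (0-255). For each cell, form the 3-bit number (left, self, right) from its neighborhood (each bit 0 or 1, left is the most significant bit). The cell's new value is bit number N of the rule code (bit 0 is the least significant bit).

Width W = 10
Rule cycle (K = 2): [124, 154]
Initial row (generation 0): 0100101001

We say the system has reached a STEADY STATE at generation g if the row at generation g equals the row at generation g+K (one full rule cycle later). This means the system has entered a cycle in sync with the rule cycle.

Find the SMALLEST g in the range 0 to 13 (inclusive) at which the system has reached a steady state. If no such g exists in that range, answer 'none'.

Answer: none

Derivation:
Gen 0: 0100101001
Gen 1 (rule 124): 0110111101
Gen 2 (rule 154): 1100111000
Gen 3 (rule 124): 1110101100
Gen 4 (rule 154): 1100001010
Gen 5 (rule 124): 1110001111
Gen 6 (rule 154): 1101011110
Gen 7 (rule 124): 1111110011
Gen 8 (rule 154): 1111101110
Gen 9 (rule 124): 1000111011
Gen 10 (rule 154): 0101110010
Gen 11 (rule 124): 0111011011
Gen 12 (rule 154): 1110010010
Gen 13 (rule 124): 1011011011
Gen 14 (rule 154): 0010010010
Gen 15 (rule 124): 0011011011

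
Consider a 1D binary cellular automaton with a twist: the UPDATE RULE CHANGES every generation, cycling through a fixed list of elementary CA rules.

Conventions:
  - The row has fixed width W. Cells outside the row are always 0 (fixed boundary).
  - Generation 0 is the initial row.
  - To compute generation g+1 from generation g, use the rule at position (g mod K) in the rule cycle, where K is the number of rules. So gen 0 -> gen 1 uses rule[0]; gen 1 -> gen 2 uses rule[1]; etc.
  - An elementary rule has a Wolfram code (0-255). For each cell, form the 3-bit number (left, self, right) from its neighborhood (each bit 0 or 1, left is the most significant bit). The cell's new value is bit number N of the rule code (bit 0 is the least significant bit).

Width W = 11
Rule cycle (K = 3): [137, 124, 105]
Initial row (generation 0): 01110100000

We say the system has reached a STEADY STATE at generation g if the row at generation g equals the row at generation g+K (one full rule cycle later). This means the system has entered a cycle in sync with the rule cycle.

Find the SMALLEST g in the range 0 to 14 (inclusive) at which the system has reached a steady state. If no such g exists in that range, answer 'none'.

Gen 0: 01110100000
Gen 1 (rule 137): 01100001111
Gen 2 (rule 124): 01110001001
Gen 3 (rule 105): 01010100000
Gen 4 (rule 137): 00000001111
Gen 5 (rule 124): 00000001001
Gen 6 (rule 105): 11111100000
Gen 7 (rule 137): 11111001111
Gen 8 (rule 124): 10001101001
Gen 9 (rule 105): 00101110000
Gen 10 (rule 137): 10001100111
Gen 11 (rule 124): 11001110101
Gen 12 (rule 105): 11001011010
Gen 13 (rule 137): 10000010000
Gen 14 (rule 124): 11000011000
Gen 15 (rule 105): 11011011011
Gen 16 (rule 137): 10010010010
Gen 17 (rule 124): 11011011011

Answer: none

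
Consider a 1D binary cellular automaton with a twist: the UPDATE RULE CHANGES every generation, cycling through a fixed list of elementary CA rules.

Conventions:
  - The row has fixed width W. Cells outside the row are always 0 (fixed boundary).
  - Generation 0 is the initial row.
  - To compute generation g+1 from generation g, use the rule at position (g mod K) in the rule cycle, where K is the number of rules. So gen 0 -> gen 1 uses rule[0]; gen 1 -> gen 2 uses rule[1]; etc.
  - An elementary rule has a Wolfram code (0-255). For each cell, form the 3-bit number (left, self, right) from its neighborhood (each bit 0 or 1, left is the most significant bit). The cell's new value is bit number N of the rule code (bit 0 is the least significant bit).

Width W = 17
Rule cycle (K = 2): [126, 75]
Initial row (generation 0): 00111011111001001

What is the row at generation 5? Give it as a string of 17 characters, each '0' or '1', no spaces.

Gen 0: 00111011111001001
Gen 1 (rule 126): 01101110001111111
Gen 2 (rule 75): 11101010111000001
Gen 3 (rule 126): 10111111101100011
Gen 4 (rule 75): 00100000101101111
Gen 5 (rule 126): 01110001111111001

Answer: 01110001111111001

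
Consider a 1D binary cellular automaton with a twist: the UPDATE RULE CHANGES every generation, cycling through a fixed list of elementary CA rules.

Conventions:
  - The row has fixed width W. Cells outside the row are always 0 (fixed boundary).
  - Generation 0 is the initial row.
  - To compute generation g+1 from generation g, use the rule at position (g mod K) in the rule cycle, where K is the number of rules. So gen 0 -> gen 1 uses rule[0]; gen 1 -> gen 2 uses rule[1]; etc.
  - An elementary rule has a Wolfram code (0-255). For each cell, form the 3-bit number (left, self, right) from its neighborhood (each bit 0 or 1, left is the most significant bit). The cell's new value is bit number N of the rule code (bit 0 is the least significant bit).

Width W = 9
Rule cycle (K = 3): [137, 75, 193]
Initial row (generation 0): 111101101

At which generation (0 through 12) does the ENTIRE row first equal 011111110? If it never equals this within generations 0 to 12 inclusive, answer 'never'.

Gen 0: 111101101
Gen 1 (rule 137): 111001000
Gen 2 (rule 75): 101010011
Gen 3 (rule 193): 000000001
Gen 4 (rule 137): 111111100
Gen 5 (rule 75): 100000101
Gen 6 (rule 193): 001110000
Gen 7 (rule 137): 101100111
Gen 8 (rule 75): 001101101
Gen 9 (rule 193): 100100100
Gen 10 (rule 137): 000000001
Gen 11 (rule 75): 111111110
Gen 12 (rule 193): 011111110

Answer: 12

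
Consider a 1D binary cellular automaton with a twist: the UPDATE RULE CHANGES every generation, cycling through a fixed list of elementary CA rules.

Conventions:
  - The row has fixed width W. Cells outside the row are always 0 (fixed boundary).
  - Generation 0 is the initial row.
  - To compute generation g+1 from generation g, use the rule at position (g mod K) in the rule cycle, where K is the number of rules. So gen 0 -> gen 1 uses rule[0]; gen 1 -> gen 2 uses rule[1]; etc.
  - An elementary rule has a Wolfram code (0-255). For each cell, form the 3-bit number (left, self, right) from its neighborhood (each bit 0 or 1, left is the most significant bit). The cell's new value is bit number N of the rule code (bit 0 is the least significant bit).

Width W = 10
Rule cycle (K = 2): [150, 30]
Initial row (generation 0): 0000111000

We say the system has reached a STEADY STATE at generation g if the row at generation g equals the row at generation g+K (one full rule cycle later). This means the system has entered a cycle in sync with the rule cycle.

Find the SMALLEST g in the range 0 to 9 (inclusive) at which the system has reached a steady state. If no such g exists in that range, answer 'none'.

Answer: none

Derivation:
Gen 0: 0000111000
Gen 1 (rule 150): 0001010100
Gen 2 (rule 30): 0011010110
Gen 3 (rule 150): 0100010001
Gen 4 (rule 30): 1110111011
Gen 5 (rule 150): 0100010000
Gen 6 (rule 30): 1110111000
Gen 7 (rule 150): 0100010100
Gen 8 (rule 30): 1110110110
Gen 9 (rule 150): 0100000001
Gen 10 (rule 30): 1110000011
Gen 11 (rule 150): 0101000100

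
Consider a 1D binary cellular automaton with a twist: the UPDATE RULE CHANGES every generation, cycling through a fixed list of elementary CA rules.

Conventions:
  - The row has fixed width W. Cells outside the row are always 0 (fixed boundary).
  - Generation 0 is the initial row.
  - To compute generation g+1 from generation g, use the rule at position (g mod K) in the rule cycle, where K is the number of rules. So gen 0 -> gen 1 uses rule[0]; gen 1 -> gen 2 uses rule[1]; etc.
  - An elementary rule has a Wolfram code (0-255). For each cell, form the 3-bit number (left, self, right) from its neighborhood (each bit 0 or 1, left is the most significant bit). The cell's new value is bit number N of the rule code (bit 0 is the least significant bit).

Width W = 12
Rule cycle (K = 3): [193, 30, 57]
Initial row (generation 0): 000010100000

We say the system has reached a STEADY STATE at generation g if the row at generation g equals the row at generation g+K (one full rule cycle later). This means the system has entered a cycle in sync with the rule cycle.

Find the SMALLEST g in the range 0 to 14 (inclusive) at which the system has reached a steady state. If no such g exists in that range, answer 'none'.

Gen 0: 000010100000
Gen 1 (rule 193): 111000001111
Gen 2 (rule 30): 100100011000
Gen 3 (rule 57): 010011010111
Gen 4 (rule 193): 000001000011
Gen 5 (rule 30): 000011100110
Gen 6 (rule 57): 111010010101
Gen 7 (rule 193): 011000000000
Gen 8 (rule 30): 110100000000
Gen 9 (rule 57): 101011111111
Gen 10 (rule 193): 000001111111
Gen 11 (rule 30): 000011000000
Gen 12 (rule 57): 111010111111
Gen 13 (rule 193): 011000011111
Gen 14 (rule 30): 110100110000
Gen 15 (rule 57): 101010101111
Gen 16 (rule 193): 000000000111
Gen 17 (rule 30): 000000001100

Answer: none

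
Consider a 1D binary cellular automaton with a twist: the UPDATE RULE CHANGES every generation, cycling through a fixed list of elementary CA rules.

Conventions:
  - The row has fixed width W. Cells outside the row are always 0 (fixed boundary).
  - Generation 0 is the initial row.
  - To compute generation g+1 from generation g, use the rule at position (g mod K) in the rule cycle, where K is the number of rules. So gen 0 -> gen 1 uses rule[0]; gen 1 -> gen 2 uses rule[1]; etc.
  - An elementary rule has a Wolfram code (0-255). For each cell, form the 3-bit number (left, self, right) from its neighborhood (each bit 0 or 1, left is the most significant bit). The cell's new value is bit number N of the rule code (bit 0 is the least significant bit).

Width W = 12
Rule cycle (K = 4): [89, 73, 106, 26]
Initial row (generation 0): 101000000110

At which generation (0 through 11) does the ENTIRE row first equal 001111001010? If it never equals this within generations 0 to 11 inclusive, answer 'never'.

Answer: 7

Derivation:
Gen 0: 101000000110
Gen 1 (rule 89): 000111110111
Gen 2 (rule 73): 110100010101
Gen 3 (rule 106): 111000101010
Gen 4 (rule 26): 100101000001
Gen 5 (rule 89): 010000111100
Gen 6 (rule 73): 000110100101
Gen 7 (rule 106): 001111001010
Gen 8 (rule 26): 011000110001
Gen 9 (rule 89): 011110111100
Gen 10 (rule 73): 010010100101
Gen 11 (rule 106): 100101001010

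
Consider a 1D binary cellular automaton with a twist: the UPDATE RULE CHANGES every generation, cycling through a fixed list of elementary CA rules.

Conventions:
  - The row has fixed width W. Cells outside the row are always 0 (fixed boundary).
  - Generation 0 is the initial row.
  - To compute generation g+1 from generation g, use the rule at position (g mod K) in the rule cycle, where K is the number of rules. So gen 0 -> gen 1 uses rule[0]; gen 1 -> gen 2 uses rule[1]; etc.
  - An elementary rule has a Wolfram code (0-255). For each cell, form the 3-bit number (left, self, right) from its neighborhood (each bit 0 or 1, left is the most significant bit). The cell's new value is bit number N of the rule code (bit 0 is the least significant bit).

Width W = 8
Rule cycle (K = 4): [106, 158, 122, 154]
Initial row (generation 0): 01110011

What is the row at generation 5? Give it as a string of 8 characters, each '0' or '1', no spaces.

Answer: 11011010

Derivation:
Gen 0: 01110011
Gen 1 (rule 106): 11010111
Gen 2 (rule 158): 10010110
Gen 3 (rule 122): 01101111
Gen 4 (rule 154): 11001110
Gen 5 (rule 106): 11011010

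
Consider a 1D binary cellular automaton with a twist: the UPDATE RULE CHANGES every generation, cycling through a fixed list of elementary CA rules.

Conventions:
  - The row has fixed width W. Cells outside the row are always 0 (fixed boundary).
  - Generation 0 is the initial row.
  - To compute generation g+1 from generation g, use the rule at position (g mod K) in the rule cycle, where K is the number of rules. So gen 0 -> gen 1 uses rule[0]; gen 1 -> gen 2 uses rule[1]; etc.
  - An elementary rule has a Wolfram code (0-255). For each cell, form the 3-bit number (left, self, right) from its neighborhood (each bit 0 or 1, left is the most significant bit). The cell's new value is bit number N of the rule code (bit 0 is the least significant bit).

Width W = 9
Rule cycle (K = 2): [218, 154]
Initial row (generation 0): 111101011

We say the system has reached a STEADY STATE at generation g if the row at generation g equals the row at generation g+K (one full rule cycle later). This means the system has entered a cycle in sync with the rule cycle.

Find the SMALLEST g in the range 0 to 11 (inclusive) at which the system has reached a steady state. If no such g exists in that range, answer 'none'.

Gen 0: 111101011
Gen 1 (rule 218): 111100011
Gen 2 (rule 154): 111010110
Gen 3 (rule 218): 111000111
Gen 4 (rule 154): 110101110
Gen 5 (rule 218): 110001111
Gen 6 (rule 154): 101011110
Gen 7 (rule 218): 000011111
Gen 8 (rule 154): 000111110
Gen 9 (rule 218): 001111111
Gen 10 (rule 154): 011111110
Gen 11 (rule 218): 111111111
Gen 12 (rule 154): 111111110
Gen 13 (rule 218): 111111111

Answer: 11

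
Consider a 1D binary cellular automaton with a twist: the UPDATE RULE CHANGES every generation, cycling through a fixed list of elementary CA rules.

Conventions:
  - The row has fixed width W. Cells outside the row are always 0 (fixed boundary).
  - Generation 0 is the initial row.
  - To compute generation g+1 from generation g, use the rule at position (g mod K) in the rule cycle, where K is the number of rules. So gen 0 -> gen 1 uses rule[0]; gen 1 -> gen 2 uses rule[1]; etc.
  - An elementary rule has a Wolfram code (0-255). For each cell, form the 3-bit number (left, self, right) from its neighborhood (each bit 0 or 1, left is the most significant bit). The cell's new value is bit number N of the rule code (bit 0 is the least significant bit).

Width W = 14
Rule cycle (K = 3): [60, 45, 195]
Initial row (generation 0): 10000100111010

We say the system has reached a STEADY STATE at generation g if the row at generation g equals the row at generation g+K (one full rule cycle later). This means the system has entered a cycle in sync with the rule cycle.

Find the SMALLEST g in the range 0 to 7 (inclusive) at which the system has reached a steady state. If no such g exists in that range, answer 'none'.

Gen 0: 10000100111010
Gen 1 (rule 60): 11000110100111
Gen 2 (rule 45): 10010101100100
Gen 3 (rule 195): 00100000101001
Gen 4 (rule 60): 00110000111101
Gen 5 (rule 45): 10100110100011
Gen 6 (rule 195): 00001010001101
Gen 7 (rule 60): 00001111001011
Gen 8 (rule 45): 11101000001110
Gen 9 (rule 195): 01100011110110
Gen 10 (rule 60): 01010010001101

Answer: none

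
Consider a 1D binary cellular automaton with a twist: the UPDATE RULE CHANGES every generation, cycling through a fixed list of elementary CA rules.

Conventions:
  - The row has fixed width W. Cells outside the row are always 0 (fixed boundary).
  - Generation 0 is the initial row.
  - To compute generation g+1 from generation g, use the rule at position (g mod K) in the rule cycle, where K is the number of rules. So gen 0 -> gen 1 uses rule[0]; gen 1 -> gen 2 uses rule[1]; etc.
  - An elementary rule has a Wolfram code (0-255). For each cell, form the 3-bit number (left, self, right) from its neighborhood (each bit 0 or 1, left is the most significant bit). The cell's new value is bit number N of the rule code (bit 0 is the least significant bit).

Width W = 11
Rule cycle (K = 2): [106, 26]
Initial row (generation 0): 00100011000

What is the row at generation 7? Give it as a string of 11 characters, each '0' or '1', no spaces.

Gen 0: 00100011000
Gen 1 (rule 106): 01000111000
Gen 2 (rule 26): 10101100100
Gen 3 (rule 106): 01011101000
Gen 4 (rule 26): 10010000100
Gen 5 (rule 106): 00100001000
Gen 6 (rule 26): 01010010100
Gen 7 (rule 106): 10100101000

Answer: 10100101000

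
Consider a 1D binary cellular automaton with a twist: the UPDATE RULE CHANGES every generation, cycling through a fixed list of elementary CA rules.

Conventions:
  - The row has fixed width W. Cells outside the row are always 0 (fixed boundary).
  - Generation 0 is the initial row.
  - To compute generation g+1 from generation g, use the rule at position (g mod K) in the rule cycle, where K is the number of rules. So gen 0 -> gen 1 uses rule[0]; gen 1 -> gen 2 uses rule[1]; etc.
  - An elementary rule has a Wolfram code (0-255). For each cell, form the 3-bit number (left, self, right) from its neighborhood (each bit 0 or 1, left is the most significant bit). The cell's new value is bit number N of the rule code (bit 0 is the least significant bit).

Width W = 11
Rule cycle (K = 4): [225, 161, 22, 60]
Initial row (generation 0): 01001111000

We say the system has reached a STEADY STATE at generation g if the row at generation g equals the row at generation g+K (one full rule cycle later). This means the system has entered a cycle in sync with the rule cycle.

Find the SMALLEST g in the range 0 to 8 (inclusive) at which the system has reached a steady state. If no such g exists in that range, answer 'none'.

Answer: none

Derivation:
Gen 0: 01001111000
Gen 1 (rule 225): 00000111011
Gen 2 (rule 161): 11110010100
Gen 3 (rule 22): 00001110110
Gen 4 (rule 60): 00001001101
Gen 5 (rule 225): 11100000110
Gen 6 (rule 161): 01001110000
Gen 7 (rule 22): 11110001000
Gen 8 (rule 60): 10001001100
Gen 9 (rule 225): 00100000101
Gen 10 (rule 161): 10001110010
Gen 11 (rule 22): 11010001111
Gen 12 (rule 60): 10111001000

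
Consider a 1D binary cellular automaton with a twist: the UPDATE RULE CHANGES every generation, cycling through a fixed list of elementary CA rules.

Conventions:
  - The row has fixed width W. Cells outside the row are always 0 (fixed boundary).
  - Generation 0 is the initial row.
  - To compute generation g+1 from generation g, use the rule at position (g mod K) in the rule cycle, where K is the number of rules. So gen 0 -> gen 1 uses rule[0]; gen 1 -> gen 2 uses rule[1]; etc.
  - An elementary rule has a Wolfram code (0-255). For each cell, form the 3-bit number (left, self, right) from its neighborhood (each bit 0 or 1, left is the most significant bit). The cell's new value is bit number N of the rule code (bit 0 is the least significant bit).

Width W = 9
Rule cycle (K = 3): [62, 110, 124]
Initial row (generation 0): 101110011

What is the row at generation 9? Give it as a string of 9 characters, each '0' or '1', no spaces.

Answer: 101100000

Derivation:
Gen 0: 101110011
Gen 1 (rule 62): 111001110
Gen 2 (rule 110): 101011010
Gen 3 (rule 124): 111111111
Gen 4 (rule 62): 100000000
Gen 5 (rule 110): 100000000
Gen 6 (rule 124): 110000000
Gen 7 (rule 62): 101000000
Gen 8 (rule 110): 111000000
Gen 9 (rule 124): 101100000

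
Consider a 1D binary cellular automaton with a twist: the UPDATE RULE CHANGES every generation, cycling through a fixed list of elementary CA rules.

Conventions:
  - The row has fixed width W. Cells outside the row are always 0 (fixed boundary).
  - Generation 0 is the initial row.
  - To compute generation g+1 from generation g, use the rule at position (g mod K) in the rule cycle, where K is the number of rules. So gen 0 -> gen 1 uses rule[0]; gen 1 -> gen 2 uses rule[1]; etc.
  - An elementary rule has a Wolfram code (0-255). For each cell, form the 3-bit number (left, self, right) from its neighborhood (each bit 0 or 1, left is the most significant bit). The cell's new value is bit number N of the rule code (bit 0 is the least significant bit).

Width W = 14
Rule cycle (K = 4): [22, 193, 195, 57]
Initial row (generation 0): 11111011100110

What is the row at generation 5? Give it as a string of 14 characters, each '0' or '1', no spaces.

Answer: 11100001101011

Derivation:
Gen 0: 11111011100110
Gen 1 (rule 22): 00000000011001
Gen 2 (rule 193): 11111111001000
Gen 3 (rule 195): 01111111010011
Gen 4 (rule 57): 01000000101010
Gen 5 (rule 22): 11100001101011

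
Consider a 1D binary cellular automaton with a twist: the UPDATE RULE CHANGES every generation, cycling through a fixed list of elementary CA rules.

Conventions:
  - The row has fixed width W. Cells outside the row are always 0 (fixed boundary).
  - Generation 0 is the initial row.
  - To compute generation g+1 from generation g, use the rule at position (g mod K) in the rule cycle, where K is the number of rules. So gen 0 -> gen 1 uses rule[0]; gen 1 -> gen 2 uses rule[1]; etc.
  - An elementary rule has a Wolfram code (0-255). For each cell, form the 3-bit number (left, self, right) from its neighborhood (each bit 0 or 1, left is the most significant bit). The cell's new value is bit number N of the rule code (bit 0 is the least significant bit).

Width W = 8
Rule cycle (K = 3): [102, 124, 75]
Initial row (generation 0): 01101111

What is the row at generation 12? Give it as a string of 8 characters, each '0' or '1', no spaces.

Answer: 11100010

Derivation:
Gen 0: 01101111
Gen 1 (rule 102): 10110001
Gen 2 (rule 124): 11111001
Gen 3 (rule 75): 10001010
Gen 4 (rule 102): 10011110
Gen 5 (rule 124): 11010011
Gen 6 (rule 75): 11000111
Gen 7 (rule 102): 01001001
Gen 8 (rule 124): 01101101
Gen 9 (rule 75): 11101100
Gen 10 (rule 102): 00110100
Gen 11 (rule 124): 00111110
Gen 12 (rule 75): 11100010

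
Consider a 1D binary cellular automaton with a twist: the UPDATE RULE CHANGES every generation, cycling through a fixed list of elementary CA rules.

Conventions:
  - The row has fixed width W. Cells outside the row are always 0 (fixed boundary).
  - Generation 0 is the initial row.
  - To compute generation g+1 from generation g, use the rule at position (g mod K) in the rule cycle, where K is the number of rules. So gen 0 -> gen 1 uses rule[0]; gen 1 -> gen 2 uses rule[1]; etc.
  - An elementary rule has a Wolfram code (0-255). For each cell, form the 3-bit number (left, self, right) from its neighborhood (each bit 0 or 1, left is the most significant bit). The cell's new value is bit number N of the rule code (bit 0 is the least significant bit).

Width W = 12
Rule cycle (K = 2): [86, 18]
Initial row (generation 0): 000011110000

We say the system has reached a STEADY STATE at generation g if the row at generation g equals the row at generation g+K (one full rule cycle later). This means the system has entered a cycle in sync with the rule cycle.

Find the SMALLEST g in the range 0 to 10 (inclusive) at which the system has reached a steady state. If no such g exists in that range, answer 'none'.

Answer: 10

Derivation:
Gen 0: 000011110000
Gen 1 (rule 86): 000100011000
Gen 2 (rule 18): 001010100100
Gen 3 (rule 86): 011010111110
Gen 4 (rule 18): 100000000001
Gen 5 (rule 86): 110000000011
Gen 6 (rule 18): 001000000100
Gen 7 (rule 86): 011100001110
Gen 8 (rule 18): 100010010001
Gen 9 (rule 86): 110111111011
Gen 10 (rule 18): 000000000000
Gen 11 (rule 86): 000000000000
Gen 12 (rule 18): 000000000000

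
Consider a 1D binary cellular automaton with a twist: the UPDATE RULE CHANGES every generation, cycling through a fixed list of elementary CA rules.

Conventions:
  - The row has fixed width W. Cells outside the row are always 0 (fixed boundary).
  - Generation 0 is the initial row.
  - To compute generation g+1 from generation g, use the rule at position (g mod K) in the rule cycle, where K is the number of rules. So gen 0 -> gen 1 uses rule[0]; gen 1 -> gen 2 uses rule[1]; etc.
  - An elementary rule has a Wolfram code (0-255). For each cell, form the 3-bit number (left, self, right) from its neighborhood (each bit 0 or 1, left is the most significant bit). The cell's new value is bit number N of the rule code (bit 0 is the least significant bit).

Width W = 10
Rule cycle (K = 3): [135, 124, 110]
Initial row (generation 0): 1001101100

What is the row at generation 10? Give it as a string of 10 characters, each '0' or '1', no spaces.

Answer: 1001001110

Derivation:
Gen 0: 1001101100
Gen 1 (rule 135): 1010000001
Gen 2 (rule 124): 1111000001
Gen 3 (rule 110): 1001000011
Gen 4 (rule 135): 1011011100
Gen 5 (rule 124): 1111110110
Gen 6 (rule 110): 1000011110
Gen 7 (rule 135): 1011101100
Gen 8 (rule 124): 1110111110
Gen 9 (rule 110): 1011100010
Gen 10 (rule 135): 1001001110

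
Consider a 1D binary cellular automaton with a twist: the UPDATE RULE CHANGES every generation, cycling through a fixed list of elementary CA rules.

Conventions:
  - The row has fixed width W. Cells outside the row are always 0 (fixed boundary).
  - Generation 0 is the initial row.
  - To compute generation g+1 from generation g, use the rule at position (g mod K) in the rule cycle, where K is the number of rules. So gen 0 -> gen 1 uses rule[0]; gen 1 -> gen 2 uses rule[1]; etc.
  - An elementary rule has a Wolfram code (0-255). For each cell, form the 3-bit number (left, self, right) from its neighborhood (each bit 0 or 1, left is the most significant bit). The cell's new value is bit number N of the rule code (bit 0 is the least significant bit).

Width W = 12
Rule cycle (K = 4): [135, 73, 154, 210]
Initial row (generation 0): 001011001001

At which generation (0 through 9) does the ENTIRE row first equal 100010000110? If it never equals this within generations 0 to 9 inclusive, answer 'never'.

Gen 0: 001011001001
Gen 1 (rule 135): 111000011011
Gen 2 (rule 73): 101011011011
Gen 3 (rule 154): 000010010010
Gen 4 (rule 210): 000101101101
Gen 5 (rule 135): 111100000001
Gen 6 (rule 73): 100101111100
Gen 7 (rule 154): 011001111010
Gen 8 (rule 210): 101110111001
Gen 9 (rule 135): 100100010011

Answer: never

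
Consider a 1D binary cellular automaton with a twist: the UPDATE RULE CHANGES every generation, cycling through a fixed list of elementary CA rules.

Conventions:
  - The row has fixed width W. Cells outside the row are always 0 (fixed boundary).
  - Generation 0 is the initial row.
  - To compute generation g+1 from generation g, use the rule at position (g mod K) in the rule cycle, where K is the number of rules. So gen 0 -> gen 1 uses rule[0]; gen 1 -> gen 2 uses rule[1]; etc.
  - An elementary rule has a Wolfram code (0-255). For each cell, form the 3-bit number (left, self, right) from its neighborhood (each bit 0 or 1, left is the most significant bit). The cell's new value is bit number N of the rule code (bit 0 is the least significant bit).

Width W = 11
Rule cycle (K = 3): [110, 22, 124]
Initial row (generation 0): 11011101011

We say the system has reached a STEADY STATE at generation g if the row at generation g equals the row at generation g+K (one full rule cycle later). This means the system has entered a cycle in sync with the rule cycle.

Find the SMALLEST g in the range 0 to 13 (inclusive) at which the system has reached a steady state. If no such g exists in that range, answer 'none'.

Gen 0: 11011101011
Gen 1 (rule 110): 11110111111
Gen 2 (rule 22): 00000000000
Gen 3 (rule 124): 00000000000
Gen 4 (rule 110): 00000000000
Gen 5 (rule 22): 00000000000
Gen 6 (rule 124): 00000000000
Gen 7 (rule 110): 00000000000
Gen 8 (rule 22): 00000000000
Gen 9 (rule 124): 00000000000
Gen 10 (rule 110): 00000000000
Gen 11 (rule 22): 00000000000
Gen 12 (rule 124): 00000000000
Gen 13 (rule 110): 00000000000
Gen 14 (rule 22): 00000000000
Gen 15 (rule 124): 00000000000
Gen 16 (rule 110): 00000000000

Answer: 2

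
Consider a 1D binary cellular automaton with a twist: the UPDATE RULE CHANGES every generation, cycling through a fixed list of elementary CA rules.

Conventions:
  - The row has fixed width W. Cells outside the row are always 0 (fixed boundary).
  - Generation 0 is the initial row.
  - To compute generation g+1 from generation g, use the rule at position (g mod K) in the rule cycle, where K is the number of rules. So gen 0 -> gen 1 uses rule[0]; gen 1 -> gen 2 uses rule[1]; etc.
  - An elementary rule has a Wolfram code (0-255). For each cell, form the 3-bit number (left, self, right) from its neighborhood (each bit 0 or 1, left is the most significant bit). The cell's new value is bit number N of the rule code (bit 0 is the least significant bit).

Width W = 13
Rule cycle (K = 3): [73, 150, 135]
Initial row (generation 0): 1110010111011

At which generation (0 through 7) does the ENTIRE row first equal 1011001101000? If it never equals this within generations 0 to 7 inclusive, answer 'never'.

Answer: 2

Derivation:
Gen 0: 1110010111011
Gen 1 (rule 73): 1010000101011
Gen 2 (rule 150): 1011001101000
Gen 3 (rule 135): 1000010001011
Gen 4 (rule 73): 0011000100011
Gen 5 (rule 150): 0100101110100
Gen 6 (rule 135): 1101100100101
Gen 7 (rule 73): 1101100000000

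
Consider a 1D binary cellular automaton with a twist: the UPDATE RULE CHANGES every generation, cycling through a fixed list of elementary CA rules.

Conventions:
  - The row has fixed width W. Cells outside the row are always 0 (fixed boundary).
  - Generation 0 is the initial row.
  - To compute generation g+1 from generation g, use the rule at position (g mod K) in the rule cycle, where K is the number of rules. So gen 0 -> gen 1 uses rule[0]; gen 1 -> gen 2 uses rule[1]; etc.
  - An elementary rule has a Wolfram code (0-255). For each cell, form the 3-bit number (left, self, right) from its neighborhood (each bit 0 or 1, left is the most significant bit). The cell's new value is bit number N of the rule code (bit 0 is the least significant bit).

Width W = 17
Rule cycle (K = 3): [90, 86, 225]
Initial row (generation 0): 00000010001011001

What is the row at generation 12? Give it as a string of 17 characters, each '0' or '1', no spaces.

Gen 0: 00000010001011001
Gen 1 (rule 90): 00000101010011110
Gen 2 (rule 86): 00001101011100011
Gen 3 (rule 225): 11100110101101001
Gen 4 (rule 90): 10111110001100110
Gen 5 (rule 86): 10000011010111011
Gen 6 (rule 225): 00111001101011101
Gen 7 (rule 90): 01101111100010100
Gen 8 (rule 86): 10100000110110110
Gen 9 (rule 225): 01001110011011010
Gen 10 (rule 90): 10111011111011001
Gen 11 (rule 86): 10001000001001111
Gen 12 (rule 225): 00100011100000111

Answer: 00100011100000111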